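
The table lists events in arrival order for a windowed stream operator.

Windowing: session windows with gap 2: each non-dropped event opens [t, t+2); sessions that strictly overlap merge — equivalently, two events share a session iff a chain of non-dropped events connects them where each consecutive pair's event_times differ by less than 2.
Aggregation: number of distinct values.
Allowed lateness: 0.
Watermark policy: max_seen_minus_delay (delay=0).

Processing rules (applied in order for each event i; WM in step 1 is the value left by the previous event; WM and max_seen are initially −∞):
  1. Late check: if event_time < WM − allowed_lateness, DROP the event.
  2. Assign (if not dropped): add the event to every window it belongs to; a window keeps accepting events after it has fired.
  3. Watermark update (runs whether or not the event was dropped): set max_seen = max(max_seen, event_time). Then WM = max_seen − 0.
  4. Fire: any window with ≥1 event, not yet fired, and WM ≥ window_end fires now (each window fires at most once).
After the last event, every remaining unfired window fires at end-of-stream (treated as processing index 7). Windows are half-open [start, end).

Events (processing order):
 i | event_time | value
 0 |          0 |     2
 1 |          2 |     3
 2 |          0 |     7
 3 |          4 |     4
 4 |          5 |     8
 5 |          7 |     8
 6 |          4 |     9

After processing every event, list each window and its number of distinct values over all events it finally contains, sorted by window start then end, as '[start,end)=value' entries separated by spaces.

[0,2)=1 [2,4)=1 [4,7)=2 [7,9)=1

i=0 t=0 v=2: → [0,2); WM=0
i=1 t=2 v=3: → [2,4); WM=2
i=2 t=0 v=7: DROP (t<2-0); WM=2
i=3 t=4 v=4: → [4,6); WM=4
i=4 t=5 v=8: → [4,7); WM=5
i=5 t=7 v=8: → [7,9); WM=7
i=6 t=4 v=9: DROP (t<7-0); WM=7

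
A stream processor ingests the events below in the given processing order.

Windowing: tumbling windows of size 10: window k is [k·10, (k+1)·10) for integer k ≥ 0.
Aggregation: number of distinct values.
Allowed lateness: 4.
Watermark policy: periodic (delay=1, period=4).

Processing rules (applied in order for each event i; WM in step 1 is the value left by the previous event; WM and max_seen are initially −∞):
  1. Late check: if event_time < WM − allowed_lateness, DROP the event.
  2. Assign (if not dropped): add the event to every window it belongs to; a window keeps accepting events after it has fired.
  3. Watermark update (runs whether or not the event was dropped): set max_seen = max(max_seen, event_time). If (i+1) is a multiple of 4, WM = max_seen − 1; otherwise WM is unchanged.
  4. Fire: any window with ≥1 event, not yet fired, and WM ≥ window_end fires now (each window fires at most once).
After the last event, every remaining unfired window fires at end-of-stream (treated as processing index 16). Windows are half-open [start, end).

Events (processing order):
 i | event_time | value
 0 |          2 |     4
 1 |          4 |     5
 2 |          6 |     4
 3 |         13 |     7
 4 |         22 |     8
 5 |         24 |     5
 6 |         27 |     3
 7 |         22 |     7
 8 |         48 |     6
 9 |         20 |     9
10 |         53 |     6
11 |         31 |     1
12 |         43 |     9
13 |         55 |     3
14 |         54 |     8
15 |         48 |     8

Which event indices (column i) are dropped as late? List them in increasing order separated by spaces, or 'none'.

9 12

i=0 t=2 v=4: → [0,10); WM=−∞
i=1 t=4 v=5: → [0,10); WM=−∞
i=2 t=6 v=4: → [0,10); WM=−∞
i=3 t=13 v=7: → [10,20); WM=12; [0,10) fires=2
i=4 t=22 v=8: → [20,30); WM=12
i=5 t=24 v=5: → [20,30); WM=12
i=6 t=27 v=3: → [20,30); WM=12
i=7 t=22 v=7: → [20,30); WM=26; [10,20) fires=1
i=8 t=48 v=6: → [40,50); WM=26
i=9 t=20 v=9: DROP (t<26-4); WM=26
i=10 t=53 v=6: → [50,60); WM=26
i=11 t=31 v=1: → [30,40); WM=52; [20,30) fires=4 [30,40) fires=1 [40,50) fires=1
i=12 t=43 v=9: DROP (t<52-4); WM=52
i=13 t=55 v=3: → [50,60); WM=52
i=14 t=54 v=8: → [50,60); WM=52
i=15 t=48 v=8: → [40,50); WM=54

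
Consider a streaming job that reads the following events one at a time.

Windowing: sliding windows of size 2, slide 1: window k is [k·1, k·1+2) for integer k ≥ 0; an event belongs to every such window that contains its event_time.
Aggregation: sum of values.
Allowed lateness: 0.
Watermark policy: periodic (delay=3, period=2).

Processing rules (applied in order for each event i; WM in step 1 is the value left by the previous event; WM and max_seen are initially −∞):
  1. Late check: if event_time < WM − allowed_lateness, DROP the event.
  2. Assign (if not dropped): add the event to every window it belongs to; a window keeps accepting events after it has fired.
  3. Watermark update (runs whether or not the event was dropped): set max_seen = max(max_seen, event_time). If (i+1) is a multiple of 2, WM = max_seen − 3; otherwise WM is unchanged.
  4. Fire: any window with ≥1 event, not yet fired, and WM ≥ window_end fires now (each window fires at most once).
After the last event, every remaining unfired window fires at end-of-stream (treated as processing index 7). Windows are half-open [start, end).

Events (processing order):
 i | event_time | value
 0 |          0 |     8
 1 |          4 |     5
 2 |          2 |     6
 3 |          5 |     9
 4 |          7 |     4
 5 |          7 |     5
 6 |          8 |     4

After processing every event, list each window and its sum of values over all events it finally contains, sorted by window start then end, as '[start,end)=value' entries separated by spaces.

i=0 t=0 v=8: → [0,2); WM=−∞
i=1 t=4 v=5: → [4,6),[3,5); WM=1
i=2 t=2 v=6: → [2,4),[1,3); WM=1
i=3 t=5 v=9: → [5,7),[4,6); WM=2; [0,2) fires=8
i=4 t=7 v=4: → [7,9),[6,8); WM=2
i=5 t=7 v=5: → [7,9),[6,8); WM=4; [1,3) fires=6 [2,4) fires=6
i=6 t=8 v=4: → [8,10),[7,9); WM=4

[0,2)=8 [1,3)=6 [2,4)=6 [3,5)=5 [4,6)=14 [5,7)=9 [6,8)=9 [7,9)=13 [8,10)=4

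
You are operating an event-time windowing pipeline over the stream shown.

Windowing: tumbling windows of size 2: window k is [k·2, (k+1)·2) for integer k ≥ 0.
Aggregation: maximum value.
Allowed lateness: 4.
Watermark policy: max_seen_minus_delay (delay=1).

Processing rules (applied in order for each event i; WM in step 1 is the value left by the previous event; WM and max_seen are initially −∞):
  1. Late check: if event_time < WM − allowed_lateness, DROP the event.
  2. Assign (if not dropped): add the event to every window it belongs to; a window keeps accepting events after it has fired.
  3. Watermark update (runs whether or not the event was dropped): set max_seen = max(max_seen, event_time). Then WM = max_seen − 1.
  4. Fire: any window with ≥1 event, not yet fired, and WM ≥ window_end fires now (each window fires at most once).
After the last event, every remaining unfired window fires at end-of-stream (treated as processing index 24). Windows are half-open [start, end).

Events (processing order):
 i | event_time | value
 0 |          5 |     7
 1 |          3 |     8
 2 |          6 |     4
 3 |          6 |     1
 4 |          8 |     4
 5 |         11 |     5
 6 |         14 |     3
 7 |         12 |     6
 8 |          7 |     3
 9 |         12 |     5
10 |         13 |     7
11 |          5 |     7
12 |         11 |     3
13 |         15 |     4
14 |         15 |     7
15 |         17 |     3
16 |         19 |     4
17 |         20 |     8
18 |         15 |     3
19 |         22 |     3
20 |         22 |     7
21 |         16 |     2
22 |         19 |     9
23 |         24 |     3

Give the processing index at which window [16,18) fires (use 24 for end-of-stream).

i=0 t=5 v=7: → [4,6); WM=4
i=1 t=3 v=8: → [2,4); WM=4; [2,4) fires=8
i=2 t=6 v=4: → [6,8); WM=5
i=3 t=6 v=1: → [6,8); WM=5
i=4 t=8 v=4: → [8,10); WM=7; [4,6) fires=7
i=5 t=11 v=5: → [10,12); WM=10; [6,8) fires=4 [8,10) fires=4
i=6 t=14 v=3: → [14,16); WM=13; [10,12) fires=5
i=7 t=12 v=6: → [12,14); WM=13
i=8 t=7 v=3: DROP (t<13-4); WM=13
i=9 t=12 v=5: → [12,14); WM=13
i=10 t=13 v=7: → [12,14); WM=13
i=11 t=5 v=7: DROP (t<13-4); WM=13
i=12 t=11 v=3: → [10,12); WM=13
i=13 t=15 v=4: → [14,16); WM=14; [12,14) fires=7
i=14 t=15 v=7: → [14,16); WM=14
i=15 t=17 v=3: → [16,18); WM=16; [14,16) fires=7
i=16 t=19 v=4: → [18,20); WM=18; [16,18) fires=3
i=17 t=20 v=8: → [20,22); WM=19
i=18 t=15 v=3: → [14,16); WM=19
i=19 t=22 v=3: → [22,24); WM=21; [18,20) fires=4
i=20 t=22 v=7: → [22,24); WM=21
i=21 t=16 v=2: DROP (t<21-4); WM=21
i=22 t=19 v=9: → [18,20); WM=21
i=23 t=24 v=3: → [24,26); WM=23; [20,22) fires=8

16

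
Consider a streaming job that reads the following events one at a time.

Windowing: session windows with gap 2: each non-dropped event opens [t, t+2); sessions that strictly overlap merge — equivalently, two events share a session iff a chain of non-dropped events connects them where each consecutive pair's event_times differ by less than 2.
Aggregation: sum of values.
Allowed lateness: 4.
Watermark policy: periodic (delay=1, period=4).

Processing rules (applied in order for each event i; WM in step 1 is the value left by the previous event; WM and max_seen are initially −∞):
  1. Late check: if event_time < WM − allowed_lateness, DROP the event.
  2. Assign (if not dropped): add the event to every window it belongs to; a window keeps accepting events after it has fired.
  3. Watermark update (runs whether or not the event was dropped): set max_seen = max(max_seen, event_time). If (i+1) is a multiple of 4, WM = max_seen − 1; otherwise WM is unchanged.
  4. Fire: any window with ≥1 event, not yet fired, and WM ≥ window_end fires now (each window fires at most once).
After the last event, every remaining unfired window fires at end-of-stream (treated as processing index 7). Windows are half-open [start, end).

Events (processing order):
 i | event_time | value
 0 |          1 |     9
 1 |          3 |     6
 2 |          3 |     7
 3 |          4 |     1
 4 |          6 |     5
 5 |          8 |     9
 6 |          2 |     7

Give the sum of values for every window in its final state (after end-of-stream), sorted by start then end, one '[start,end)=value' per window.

i=0 t=1 v=9: → [1,3); WM=−∞
i=1 t=3 v=6: → [3,5); WM=−∞
i=2 t=3 v=7: → [3,5); WM=−∞
i=3 t=4 v=1: → [3,6); WM=3
i=4 t=6 v=5: → [6,8); WM=3
i=5 t=8 v=9: → [8,10); WM=3
i=6 t=2 v=7: → [1,6); WM=3

[1,6)=30 [6,8)=5 [8,10)=9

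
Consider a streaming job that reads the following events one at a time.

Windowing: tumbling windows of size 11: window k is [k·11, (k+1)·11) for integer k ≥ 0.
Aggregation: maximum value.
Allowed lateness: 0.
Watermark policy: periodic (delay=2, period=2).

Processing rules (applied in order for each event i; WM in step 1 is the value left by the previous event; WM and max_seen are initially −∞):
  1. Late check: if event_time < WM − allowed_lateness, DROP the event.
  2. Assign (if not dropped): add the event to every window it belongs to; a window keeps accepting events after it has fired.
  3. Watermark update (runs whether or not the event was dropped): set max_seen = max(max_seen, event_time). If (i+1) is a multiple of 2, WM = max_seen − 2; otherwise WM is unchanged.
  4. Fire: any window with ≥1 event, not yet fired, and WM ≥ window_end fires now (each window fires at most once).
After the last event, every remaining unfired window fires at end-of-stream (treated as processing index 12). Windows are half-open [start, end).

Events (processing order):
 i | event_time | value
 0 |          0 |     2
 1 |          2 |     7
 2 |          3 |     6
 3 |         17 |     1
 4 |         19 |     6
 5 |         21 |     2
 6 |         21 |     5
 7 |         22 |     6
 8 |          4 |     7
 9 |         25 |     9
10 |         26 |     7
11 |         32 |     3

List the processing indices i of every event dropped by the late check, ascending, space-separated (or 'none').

8

i=0 t=0 v=2: → [0,11); WM=−∞
i=1 t=2 v=7: → [0,11); WM=0
i=2 t=3 v=6: → [0,11); WM=0
i=3 t=17 v=1: → [11,22); WM=15; [0,11) fires=7
i=4 t=19 v=6: → [11,22); WM=15
i=5 t=21 v=2: → [11,22); WM=19
i=6 t=21 v=5: → [11,22); WM=19
i=7 t=22 v=6: → [22,33); WM=20
i=8 t=4 v=7: DROP (t<20-0); WM=20
i=9 t=25 v=9: → [22,33); WM=23; [11,22) fires=6
i=10 t=26 v=7: → [22,33); WM=23
i=11 t=32 v=3: → [22,33); WM=30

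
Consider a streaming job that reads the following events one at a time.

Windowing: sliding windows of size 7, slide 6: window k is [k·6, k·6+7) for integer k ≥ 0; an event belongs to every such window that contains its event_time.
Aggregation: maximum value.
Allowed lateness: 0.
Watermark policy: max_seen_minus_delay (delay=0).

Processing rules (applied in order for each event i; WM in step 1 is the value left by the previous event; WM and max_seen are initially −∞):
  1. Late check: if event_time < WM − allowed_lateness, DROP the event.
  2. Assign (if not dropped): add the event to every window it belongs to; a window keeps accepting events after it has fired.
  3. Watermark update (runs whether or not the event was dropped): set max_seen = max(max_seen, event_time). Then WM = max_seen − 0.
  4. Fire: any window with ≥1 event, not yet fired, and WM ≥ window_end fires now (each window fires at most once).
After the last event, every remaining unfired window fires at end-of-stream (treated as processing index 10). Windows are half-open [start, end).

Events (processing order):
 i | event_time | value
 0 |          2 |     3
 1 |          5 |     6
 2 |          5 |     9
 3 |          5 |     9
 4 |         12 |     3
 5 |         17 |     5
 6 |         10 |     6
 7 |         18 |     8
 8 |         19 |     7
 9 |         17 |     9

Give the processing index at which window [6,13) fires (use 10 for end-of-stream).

i=0 t=2 v=3: → [0,7); WM=2
i=1 t=5 v=6: → [0,7); WM=5
i=2 t=5 v=9: → [0,7); WM=5
i=3 t=5 v=9: → [0,7); WM=5
i=4 t=12 v=3: → [12,19),[6,13); WM=12; [0,7) fires=9
i=5 t=17 v=5: → [12,19); WM=17; [6,13) fires=3
i=6 t=10 v=6: DROP (t<17-0); WM=17
i=7 t=18 v=8: → [18,25),[12,19); WM=18
i=8 t=19 v=7: → [18,25); WM=19; [12,19) fires=8
i=9 t=17 v=9: DROP (t<19-0); WM=19

5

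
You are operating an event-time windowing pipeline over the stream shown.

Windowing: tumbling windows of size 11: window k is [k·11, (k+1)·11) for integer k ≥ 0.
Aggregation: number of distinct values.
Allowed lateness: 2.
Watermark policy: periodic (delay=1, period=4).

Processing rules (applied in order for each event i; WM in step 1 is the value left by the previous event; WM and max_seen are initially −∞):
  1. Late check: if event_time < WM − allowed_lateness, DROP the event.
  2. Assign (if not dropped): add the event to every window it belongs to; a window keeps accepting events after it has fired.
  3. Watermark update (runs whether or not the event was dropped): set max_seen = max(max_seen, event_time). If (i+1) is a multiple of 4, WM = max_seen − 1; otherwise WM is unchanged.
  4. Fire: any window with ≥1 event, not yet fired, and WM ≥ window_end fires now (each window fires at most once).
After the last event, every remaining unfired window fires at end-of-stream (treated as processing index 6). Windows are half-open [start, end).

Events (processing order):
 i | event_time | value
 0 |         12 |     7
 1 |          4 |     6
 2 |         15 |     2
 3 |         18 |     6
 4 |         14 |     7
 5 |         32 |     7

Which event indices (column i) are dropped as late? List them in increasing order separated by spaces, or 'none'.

4

i=0 t=12 v=7: → [11,22); WM=−∞
i=1 t=4 v=6: → [0,11); WM=−∞
i=2 t=15 v=2: → [11,22); WM=−∞
i=3 t=18 v=6: → [11,22); WM=17; [0,11) fires=1
i=4 t=14 v=7: DROP (t<17-2); WM=17
i=5 t=32 v=7: → [22,33); WM=17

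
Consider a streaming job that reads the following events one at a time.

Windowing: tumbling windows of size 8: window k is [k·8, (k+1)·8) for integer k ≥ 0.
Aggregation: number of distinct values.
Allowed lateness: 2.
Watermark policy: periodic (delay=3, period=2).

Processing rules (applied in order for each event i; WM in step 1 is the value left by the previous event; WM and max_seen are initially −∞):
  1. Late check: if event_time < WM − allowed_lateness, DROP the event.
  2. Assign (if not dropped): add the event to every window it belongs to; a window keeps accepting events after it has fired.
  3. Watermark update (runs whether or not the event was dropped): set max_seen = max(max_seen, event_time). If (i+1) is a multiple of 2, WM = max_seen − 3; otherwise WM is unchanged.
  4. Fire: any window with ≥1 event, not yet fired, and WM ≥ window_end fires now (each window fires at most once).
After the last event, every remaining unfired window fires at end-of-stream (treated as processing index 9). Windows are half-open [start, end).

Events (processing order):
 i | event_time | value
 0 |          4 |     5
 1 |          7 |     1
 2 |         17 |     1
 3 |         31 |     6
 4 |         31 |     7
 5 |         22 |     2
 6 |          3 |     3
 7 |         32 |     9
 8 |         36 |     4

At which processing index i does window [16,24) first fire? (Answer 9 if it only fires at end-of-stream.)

3

i=0 t=4 v=5: → [0,8); WM=−∞
i=1 t=7 v=1: → [0,8); WM=4
i=2 t=17 v=1: → [16,24); WM=4
i=3 t=31 v=6: → [24,32); WM=28; [0,8) fires=2 [16,24) fires=1
i=4 t=31 v=7: → [24,32); WM=28
i=5 t=22 v=2: DROP (t<28-2); WM=28
i=6 t=3 v=3: DROP (t<28-2); WM=28
i=7 t=32 v=9: → [32,40); WM=29
i=8 t=36 v=4: → [32,40); WM=29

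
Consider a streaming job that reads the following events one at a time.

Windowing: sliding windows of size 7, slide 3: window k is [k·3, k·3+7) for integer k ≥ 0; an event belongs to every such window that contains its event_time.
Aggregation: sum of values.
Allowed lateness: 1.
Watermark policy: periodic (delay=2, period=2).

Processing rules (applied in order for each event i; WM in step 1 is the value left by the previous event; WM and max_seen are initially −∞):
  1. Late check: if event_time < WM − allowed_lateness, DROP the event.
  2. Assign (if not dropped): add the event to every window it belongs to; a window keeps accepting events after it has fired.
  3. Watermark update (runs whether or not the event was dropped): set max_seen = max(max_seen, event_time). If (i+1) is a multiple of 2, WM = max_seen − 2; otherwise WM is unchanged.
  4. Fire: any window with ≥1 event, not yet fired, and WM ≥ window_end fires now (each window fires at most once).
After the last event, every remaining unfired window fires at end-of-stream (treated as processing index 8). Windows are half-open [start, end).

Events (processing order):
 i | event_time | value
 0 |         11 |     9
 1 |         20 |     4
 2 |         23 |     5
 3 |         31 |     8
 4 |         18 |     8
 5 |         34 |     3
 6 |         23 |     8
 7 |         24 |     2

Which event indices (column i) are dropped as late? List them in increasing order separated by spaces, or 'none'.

4 6 7

i=0 t=11 v=9: → [9,16),[6,13); WM=−∞
i=1 t=20 v=4: → [18,25),[15,22); WM=18; [6,13) fires=9 [9,16) fires=9
i=2 t=23 v=5: → [21,28),[18,25); WM=18
i=3 t=31 v=8: → [30,37),[27,34); WM=29; [15,22) fires=4 [18,25) fires=9 [21,28) fires=5
i=4 t=18 v=8: DROP (t<29-1); WM=29
i=5 t=34 v=3: → [33,40),[30,37); WM=32
i=6 t=23 v=8: DROP (t<32-1); WM=32
i=7 t=24 v=2: DROP (t<32-1); WM=32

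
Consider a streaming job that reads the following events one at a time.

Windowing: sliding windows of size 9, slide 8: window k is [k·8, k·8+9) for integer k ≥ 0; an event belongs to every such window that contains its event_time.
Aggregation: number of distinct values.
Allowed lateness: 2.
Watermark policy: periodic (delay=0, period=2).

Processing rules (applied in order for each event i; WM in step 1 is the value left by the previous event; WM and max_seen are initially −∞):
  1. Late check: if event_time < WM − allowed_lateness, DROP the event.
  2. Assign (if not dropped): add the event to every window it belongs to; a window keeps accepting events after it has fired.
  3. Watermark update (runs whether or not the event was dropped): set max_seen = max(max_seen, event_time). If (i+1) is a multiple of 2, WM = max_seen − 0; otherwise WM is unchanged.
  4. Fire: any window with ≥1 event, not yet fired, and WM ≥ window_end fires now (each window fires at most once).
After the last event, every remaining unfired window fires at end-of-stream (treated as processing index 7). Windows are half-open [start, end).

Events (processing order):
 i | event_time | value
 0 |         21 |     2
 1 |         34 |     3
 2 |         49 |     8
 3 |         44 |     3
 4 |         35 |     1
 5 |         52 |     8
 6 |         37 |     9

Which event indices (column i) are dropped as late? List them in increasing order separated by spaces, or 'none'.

i=0 t=21 v=2: → [16,25); WM=−∞
i=1 t=34 v=3: → [32,41); WM=34; [16,25) fires=1
i=2 t=49 v=8: → [48,57); WM=34
i=3 t=44 v=3: → [40,49); WM=49; [32,41) fires=1 [40,49) fires=1
i=4 t=35 v=1: DROP (t<49-2); WM=49
i=5 t=52 v=8: → [48,57); WM=52
i=6 t=37 v=9: DROP (t<52-2); WM=52

4 6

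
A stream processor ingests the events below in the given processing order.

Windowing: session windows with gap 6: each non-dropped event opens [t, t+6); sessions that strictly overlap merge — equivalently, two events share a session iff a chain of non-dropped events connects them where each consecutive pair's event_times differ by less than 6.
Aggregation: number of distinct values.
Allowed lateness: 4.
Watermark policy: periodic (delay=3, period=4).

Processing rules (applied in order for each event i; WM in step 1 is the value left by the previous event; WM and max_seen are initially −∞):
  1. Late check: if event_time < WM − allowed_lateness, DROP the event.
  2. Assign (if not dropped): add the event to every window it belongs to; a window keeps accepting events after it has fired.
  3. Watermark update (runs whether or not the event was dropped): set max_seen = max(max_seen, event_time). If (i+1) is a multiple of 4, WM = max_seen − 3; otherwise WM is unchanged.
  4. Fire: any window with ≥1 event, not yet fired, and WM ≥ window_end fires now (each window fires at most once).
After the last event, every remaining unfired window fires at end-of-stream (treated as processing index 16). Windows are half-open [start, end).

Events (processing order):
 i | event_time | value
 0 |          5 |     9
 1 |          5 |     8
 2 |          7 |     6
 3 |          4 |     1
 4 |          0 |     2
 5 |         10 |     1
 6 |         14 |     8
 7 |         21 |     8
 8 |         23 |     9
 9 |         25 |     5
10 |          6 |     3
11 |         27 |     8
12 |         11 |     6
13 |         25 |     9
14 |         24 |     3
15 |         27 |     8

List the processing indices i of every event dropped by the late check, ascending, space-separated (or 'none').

10 12

i=0 t=5 v=9: → [5,11); WM=−∞
i=1 t=5 v=8: → [5,11); WM=−∞
i=2 t=7 v=6: → [5,13); WM=−∞
i=3 t=4 v=1: → [4,13); WM=4
i=4 t=0 v=2: → [0,13); WM=4
i=5 t=10 v=1: → [0,16); WM=4
i=6 t=14 v=8: → [0,20); WM=4
i=7 t=21 v=8: → [21,27); WM=18
i=8 t=23 v=9: → [21,29); WM=18
i=9 t=25 v=5: → [21,31); WM=18
i=10 t=6 v=3: DROP (t<18-4); WM=18
i=11 t=27 v=8: → [21,33); WM=24
i=12 t=11 v=6: DROP (t<24-4); WM=24
i=13 t=25 v=9: → [21,33); WM=24
i=14 t=24 v=3: → [21,33); WM=24
i=15 t=27 v=8: → [21,33); WM=24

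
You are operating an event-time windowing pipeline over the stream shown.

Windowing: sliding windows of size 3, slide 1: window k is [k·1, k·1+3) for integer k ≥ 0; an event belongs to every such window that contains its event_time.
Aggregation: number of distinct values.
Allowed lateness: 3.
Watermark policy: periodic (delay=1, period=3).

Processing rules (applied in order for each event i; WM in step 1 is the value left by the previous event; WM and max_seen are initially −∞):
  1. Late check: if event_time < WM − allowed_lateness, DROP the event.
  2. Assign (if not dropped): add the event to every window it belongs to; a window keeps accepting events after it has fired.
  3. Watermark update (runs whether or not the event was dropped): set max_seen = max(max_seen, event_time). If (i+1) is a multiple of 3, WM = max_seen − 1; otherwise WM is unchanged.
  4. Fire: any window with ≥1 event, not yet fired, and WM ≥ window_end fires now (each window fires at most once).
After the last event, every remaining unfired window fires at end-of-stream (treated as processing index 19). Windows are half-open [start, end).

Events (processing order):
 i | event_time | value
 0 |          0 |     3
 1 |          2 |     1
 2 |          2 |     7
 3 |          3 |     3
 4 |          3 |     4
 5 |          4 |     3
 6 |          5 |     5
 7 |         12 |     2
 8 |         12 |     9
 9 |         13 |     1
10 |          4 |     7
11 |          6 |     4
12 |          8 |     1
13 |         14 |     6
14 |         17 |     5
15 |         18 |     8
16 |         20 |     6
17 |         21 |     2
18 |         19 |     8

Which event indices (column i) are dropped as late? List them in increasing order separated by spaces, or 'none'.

10 11 12

i=0 t=0 v=3: → [0,3); WM=−∞
i=1 t=2 v=1: → [2,5),[1,4),[0,3); WM=−∞
i=2 t=2 v=7: → [2,5),[1,4),[0,3); WM=1
i=3 t=3 v=3: → [3,6),[2,5),[1,4); WM=1
i=4 t=3 v=4: → [3,6),[2,5),[1,4); WM=1
i=5 t=4 v=3: → [4,7),[3,6),[2,5); WM=3; [0,3) fires=3
i=6 t=5 v=5: → [5,8),[4,7),[3,6); WM=3
i=7 t=12 v=2: → [12,15),[11,14),[10,13); WM=3
i=8 t=12 v=9: → [12,15),[11,14),[10,13); WM=11; [1,4) fires=4 [2,5) fires=4 [3,6) fires=3 [4,7) fires=2 [5,8) fires=1
i=9 t=13 v=1: → [13,16),[12,15),[11,14); WM=11
i=10 t=4 v=7: DROP (t<11-3); WM=11
i=11 t=6 v=4: DROP (t<11-3); WM=12
i=12 t=8 v=1: DROP (t<12-3); WM=12
i=13 t=14 v=6: → [14,17),[13,16),[12,15); WM=12
i=14 t=17 v=5: → [17,20),[16,19),[15,18); WM=16; [10,13) fires=2 [11,14) fires=3 [12,15) fires=4 [13,16) fires=2
i=15 t=18 v=8: → [18,21),[17,20),[16,19); WM=16
i=16 t=20 v=6: → [20,23),[19,22),[18,21); WM=16
i=17 t=21 v=2: → [21,24),[20,23),[19,22); WM=20; [14,17) fires=1 [15,18) fires=1 [16,19) fires=2 [17,20) fires=2
i=18 t=19 v=8: → [19,22),[18,21),[17,20); WM=20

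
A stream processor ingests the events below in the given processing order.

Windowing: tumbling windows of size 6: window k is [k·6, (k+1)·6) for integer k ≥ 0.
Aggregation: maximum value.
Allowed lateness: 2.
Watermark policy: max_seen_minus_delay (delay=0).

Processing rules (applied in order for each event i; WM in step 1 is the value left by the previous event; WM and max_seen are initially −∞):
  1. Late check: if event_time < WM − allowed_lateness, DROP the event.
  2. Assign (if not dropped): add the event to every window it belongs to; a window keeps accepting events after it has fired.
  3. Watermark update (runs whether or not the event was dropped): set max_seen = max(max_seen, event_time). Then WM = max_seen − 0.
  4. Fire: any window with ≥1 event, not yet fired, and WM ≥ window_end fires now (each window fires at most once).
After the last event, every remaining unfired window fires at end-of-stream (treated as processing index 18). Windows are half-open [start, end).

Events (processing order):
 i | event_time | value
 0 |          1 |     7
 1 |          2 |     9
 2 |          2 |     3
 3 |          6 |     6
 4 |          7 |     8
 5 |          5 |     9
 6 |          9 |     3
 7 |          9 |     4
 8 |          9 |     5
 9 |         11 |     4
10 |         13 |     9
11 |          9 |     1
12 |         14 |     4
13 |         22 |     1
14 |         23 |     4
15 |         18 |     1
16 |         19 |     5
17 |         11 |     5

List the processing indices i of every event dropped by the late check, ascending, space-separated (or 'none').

i=0 t=1 v=7: → [0,6); WM=1
i=1 t=2 v=9: → [0,6); WM=2
i=2 t=2 v=3: → [0,6); WM=2
i=3 t=6 v=6: → [6,12); WM=6; [0,6) fires=9
i=4 t=7 v=8: → [6,12); WM=7
i=5 t=5 v=9: → [0,6); WM=7
i=6 t=9 v=3: → [6,12); WM=9
i=7 t=9 v=4: → [6,12); WM=9
i=8 t=9 v=5: → [6,12); WM=9
i=9 t=11 v=4: → [6,12); WM=11
i=10 t=13 v=9: → [12,18); WM=13; [6,12) fires=8
i=11 t=9 v=1: DROP (t<13-2); WM=13
i=12 t=14 v=4: → [12,18); WM=14
i=13 t=22 v=1: → [18,24); WM=22; [12,18) fires=9
i=14 t=23 v=4: → [18,24); WM=23
i=15 t=18 v=1: DROP (t<23-2); WM=23
i=16 t=19 v=5: DROP (t<23-2); WM=23
i=17 t=11 v=5: DROP (t<23-2); WM=23

11 15 16 17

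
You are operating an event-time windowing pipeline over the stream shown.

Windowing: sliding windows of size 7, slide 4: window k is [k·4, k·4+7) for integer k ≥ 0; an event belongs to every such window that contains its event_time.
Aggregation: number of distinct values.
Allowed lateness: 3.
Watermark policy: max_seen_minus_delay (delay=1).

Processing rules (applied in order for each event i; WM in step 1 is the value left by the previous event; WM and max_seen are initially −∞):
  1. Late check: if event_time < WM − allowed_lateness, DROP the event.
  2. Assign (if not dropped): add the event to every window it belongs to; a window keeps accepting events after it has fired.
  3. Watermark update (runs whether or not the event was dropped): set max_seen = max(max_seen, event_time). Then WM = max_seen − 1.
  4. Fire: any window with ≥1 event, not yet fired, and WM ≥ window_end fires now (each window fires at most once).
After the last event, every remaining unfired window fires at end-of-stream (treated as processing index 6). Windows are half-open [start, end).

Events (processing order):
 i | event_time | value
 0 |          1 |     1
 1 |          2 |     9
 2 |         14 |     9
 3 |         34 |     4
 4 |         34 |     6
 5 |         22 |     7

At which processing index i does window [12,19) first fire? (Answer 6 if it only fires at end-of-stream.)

i=0 t=1 v=1: → [0,7); WM=0
i=1 t=2 v=9: → [0,7); WM=1
i=2 t=14 v=9: → [12,19),[8,15); WM=13; [0,7) fires=2
i=3 t=34 v=4: → [32,39),[28,35); WM=33; [8,15) fires=1 [12,19) fires=1
i=4 t=34 v=6: → [32,39),[28,35); WM=33
i=5 t=22 v=7: DROP (t<33-3); WM=33

3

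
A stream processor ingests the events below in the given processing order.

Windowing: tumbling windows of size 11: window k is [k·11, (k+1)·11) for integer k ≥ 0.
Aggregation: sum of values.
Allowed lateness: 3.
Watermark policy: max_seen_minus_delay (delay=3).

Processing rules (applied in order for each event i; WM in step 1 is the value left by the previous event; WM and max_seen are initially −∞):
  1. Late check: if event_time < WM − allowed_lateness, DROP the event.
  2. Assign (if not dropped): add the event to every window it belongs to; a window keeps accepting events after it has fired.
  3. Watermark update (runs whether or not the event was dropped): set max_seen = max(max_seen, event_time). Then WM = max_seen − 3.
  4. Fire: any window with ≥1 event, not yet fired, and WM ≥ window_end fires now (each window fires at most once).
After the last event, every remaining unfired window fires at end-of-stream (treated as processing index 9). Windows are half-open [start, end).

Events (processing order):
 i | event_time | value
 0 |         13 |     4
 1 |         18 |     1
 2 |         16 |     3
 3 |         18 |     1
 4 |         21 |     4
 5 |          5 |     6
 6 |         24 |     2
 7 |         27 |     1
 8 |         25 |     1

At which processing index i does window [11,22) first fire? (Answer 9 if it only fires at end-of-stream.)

i=0 t=13 v=4: → [11,22); WM=10
i=1 t=18 v=1: → [11,22); WM=15
i=2 t=16 v=3: → [11,22); WM=15
i=3 t=18 v=1: → [11,22); WM=15
i=4 t=21 v=4: → [11,22); WM=18
i=5 t=5 v=6: DROP (t<18-3); WM=18
i=6 t=24 v=2: → [22,33); WM=21
i=7 t=27 v=1: → [22,33); WM=24; [11,22) fires=13
i=8 t=25 v=1: → [22,33); WM=24

7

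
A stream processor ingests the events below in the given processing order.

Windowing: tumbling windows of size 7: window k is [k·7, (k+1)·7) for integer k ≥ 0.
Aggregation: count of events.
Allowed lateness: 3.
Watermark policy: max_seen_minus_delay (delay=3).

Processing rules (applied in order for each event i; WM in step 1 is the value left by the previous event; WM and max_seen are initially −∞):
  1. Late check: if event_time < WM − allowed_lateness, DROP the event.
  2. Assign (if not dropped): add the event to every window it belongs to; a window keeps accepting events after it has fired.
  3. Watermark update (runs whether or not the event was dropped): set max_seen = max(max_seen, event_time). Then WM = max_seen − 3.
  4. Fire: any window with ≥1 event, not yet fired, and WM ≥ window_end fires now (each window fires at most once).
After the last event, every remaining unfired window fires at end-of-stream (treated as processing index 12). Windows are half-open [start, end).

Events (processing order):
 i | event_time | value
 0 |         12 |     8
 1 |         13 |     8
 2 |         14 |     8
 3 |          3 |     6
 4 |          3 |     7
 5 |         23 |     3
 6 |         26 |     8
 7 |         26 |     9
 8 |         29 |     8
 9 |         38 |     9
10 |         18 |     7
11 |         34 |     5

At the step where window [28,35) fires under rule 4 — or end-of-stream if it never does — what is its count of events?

1

i=0 t=12 v=8: → [7,14); WM=9
i=1 t=13 v=8: → [7,14); WM=10
i=2 t=14 v=8: → [14,21); WM=11
i=3 t=3 v=6: DROP (t<11-3); WM=11
i=4 t=3 v=7: DROP (t<11-3); WM=11
i=5 t=23 v=3: → [21,28); WM=20; [7,14) fires=2
i=6 t=26 v=8: → [21,28); WM=23; [14,21) fires=1
i=7 t=26 v=9: → [21,28); WM=23
i=8 t=29 v=8: → [28,35); WM=26
i=9 t=38 v=9: → [35,42); WM=35; [21,28) fires=3 [28,35) fires=1
i=10 t=18 v=7: DROP (t<35-3); WM=35
i=11 t=34 v=5: → [28,35); WM=35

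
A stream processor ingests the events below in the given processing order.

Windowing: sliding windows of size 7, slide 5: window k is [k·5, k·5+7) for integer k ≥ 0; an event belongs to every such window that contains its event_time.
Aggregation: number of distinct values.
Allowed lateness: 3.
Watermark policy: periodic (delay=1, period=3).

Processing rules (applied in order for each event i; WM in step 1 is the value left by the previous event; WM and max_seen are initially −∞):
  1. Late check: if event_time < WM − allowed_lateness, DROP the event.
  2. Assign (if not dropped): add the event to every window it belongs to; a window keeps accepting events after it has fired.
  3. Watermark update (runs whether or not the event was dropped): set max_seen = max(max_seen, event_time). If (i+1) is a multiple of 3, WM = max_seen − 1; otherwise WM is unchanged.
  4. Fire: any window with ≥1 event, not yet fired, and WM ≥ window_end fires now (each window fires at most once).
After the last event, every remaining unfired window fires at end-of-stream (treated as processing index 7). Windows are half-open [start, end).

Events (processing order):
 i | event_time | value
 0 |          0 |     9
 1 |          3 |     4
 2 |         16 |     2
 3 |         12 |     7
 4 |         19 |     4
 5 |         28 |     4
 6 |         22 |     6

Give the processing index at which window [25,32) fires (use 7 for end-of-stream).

i=0 t=0 v=9: → [0,7); WM=−∞
i=1 t=3 v=4: → [0,7); WM=−∞
i=2 t=16 v=2: → [15,22),[10,17); WM=15; [0,7) fires=2
i=3 t=12 v=7: → [10,17); WM=15
i=4 t=19 v=4: → [15,22); WM=15
i=5 t=28 v=4: → [25,32); WM=27; [10,17) fires=2 [15,22) fires=2
i=6 t=22 v=6: DROP (t<27-3); WM=27

7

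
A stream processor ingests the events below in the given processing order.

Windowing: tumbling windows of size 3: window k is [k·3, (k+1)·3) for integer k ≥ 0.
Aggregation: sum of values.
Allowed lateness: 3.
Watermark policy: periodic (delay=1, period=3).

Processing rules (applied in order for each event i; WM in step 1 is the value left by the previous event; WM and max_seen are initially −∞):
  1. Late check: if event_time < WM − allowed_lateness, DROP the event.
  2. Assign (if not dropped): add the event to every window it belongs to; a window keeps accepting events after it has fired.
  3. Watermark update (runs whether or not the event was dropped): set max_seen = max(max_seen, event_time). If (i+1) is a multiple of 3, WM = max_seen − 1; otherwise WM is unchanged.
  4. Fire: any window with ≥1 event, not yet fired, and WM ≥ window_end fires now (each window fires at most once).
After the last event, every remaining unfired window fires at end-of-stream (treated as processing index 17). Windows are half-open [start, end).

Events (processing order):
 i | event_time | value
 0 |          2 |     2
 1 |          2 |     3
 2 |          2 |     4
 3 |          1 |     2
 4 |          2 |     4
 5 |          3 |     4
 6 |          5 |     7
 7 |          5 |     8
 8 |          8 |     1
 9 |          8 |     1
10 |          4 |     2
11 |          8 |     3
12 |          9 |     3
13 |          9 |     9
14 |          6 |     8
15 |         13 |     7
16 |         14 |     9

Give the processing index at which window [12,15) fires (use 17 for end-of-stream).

17

i=0 t=2 v=2: → [0,3); WM=−∞
i=1 t=2 v=3: → [0,3); WM=−∞
i=2 t=2 v=4: → [0,3); WM=1
i=3 t=1 v=2: → [0,3); WM=1
i=4 t=2 v=4: → [0,3); WM=1
i=5 t=3 v=4: → [3,6); WM=2
i=6 t=5 v=7: → [3,6); WM=2
i=7 t=5 v=8: → [3,6); WM=2
i=8 t=8 v=1: → [6,9); WM=7; [0,3) fires=15 [3,6) fires=19
i=9 t=8 v=1: → [6,9); WM=7
i=10 t=4 v=2: → [3,6); WM=7
i=11 t=8 v=3: → [6,9); WM=7
i=12 t=9 v=3: → [9,12); WM=7
i=13 t=9 v=9: → [9,12); WM=7
i=14 t=6 v=8: → [6,9); WM=8
i=15 t=13 v=7: → [12,15); WM=8
i=16 t=14 v=9: → [12,15); WM=8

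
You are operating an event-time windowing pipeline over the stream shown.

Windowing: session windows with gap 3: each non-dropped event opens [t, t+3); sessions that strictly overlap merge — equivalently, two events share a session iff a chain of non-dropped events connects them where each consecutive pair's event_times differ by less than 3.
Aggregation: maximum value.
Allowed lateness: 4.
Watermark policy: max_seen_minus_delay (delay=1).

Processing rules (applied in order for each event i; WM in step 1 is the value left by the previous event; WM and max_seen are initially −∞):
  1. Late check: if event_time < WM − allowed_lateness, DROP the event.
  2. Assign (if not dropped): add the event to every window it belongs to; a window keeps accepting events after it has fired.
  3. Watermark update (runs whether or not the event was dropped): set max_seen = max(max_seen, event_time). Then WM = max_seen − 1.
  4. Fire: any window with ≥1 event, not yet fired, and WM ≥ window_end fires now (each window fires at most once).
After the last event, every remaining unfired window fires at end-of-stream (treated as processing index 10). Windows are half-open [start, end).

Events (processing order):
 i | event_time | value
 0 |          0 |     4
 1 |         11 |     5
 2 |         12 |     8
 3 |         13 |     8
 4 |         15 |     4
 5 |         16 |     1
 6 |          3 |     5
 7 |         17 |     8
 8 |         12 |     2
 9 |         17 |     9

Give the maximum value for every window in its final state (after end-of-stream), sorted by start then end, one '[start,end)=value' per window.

[0,3)=4 [11,20)=9

i=0 t=0 v=4: → [0,3); WM=-1
i=1 t=11 v=5: → [11,14); WM=10
i=2 t=12 v=8: → [11,15); WM=11
i=3 t=13 v=8: → [11,16); WM=12
i=4 t=15 v=4: → [11,18); WM=14
i=5 t=16 v=1: → [11,19); WM=15
i=6 t=3 v=5: DROP (t<15-4); WM=15
i=7 t=17 v=8: → [11,20); WM=16
i=8 t=12 v=2: → [11,20); WM=16
i=9 t=17 v=9: → [11,20); WM=16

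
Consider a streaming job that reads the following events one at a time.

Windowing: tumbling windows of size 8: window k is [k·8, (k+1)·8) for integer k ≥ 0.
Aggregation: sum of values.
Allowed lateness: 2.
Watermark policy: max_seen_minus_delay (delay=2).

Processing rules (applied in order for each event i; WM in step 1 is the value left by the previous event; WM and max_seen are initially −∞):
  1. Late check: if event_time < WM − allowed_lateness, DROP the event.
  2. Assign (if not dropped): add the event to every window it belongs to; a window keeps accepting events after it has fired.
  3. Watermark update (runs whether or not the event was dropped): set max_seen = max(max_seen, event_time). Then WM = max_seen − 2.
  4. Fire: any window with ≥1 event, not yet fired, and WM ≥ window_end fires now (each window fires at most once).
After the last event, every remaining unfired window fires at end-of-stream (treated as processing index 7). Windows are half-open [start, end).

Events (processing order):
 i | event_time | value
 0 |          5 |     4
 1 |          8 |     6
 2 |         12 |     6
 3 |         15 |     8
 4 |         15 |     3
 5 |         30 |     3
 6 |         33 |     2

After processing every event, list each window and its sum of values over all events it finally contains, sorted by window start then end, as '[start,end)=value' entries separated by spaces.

i=0 t=5 v=4: → [0,8); WM=3
i=1 t=8 v=6: → [8,16); WM=6
i=2 t=12 v=6: → [8,16); WM=10; [0,8) fires=4
i=3 t=15 v=8: → [8,16); WM=13
i=4 t=15 v=3: → [8,16); WM=13
i=5 t=30 v=3: → [24,32); WM=28; [8,16) fires=23
i=6 t=33 v=2: → [32,40); WM=31

[0,8)=4 [8,16)=23 [24,32)=3 [32,40)=2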